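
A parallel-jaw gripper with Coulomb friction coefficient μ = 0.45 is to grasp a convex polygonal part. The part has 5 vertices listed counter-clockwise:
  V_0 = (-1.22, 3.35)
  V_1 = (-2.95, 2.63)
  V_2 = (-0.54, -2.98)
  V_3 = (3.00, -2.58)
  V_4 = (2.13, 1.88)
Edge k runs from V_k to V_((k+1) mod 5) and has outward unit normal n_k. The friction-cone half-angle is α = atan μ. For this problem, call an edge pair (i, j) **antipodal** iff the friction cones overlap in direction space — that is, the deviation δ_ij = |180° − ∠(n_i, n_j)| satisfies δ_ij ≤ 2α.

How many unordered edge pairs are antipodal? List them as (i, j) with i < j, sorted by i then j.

α = atan 0.45 = 24.23°;  2α = 48.46°
n_0 = (-0.3842, +0.9232)
n_1 = (-0.9188, -0.3947)
n_2 = (+0.1123, -0.9937)
n_3 = (+0.9815, +0.1915)
n_4 = (+0.4018, +0.9157)
  (0,1): δ = 89.35°  ·
  (0,2): δ = 16.15°  ✓
  (0,3): δ = 78.44°  ·
  (0,4): δ = 133.71°  ·
  (1,2): δ = 106.80°  ·
  (1,3): δ = 12.21°  ✓
  (1,4): δ = 43.06°  ✓
  (2,3): δ = 85.41°  ·
  (2,4): δ = 30.14°  ✓
  (3,4): δ = 124.73°  ·
antipodal pairs: 4

count = 4; pairs: (0,2), (1,3), (1,4), (2,4)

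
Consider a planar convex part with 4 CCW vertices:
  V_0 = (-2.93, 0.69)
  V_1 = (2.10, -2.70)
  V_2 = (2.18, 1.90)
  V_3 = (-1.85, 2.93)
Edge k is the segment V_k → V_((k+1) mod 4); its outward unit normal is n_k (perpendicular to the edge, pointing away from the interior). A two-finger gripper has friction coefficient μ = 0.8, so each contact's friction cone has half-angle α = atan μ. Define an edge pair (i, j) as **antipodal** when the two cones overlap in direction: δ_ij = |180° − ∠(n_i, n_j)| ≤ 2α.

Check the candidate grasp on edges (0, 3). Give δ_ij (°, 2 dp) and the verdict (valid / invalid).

α = atan 0.8 = 38.66°;  2α = 77.32°
edge 0: e_0 = (+5.03, -3.39);  n_0 = (-0.5589, -0.8292)
edge 3: e_3 = (-1.08, -2.24);  n_3 = (-0.9008, +0.4343)
∠(n_0, n_3) = 81.76°
δ = |180° − 81.76°| = 98.24°
98.24° > 2α = 77.32°  →  invalid

δ = 98.24°, invalid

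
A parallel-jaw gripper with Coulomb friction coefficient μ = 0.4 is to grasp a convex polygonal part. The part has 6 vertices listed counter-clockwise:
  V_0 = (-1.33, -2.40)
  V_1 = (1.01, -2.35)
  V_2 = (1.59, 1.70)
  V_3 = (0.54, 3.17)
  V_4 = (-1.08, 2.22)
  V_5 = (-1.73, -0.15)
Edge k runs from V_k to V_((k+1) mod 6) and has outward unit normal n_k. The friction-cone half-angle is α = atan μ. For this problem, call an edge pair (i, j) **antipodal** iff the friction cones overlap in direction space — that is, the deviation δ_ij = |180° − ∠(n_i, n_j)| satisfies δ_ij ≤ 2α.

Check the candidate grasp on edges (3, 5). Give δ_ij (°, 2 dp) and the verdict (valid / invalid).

α = atan 0.4 = 21.80°;  2α = 43.60°
edge 3: e_3 = (-1.62, -0.95);  n_3 = (-0.5059, +0.8626)
edge 5: e_5 = (+0.40, -2.25);  n_5 = (-0.9846, -0.1750)
∠(n_3, n_5) = 69.69°
δ = |180° − 69.69°| = 110.31°
110.31° > 2α = 43.60°  →  invalid

δ = 110.31°, invalid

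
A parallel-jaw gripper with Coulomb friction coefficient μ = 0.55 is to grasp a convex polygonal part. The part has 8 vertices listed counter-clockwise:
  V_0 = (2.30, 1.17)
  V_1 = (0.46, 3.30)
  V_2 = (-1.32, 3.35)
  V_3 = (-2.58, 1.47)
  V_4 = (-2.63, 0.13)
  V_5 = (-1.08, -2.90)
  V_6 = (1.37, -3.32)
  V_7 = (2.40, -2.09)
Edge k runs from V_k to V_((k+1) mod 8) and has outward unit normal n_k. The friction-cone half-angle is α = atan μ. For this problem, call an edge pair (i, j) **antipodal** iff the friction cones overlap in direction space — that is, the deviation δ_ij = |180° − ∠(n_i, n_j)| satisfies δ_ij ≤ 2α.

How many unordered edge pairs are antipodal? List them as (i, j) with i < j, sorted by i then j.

count = 10; pairs: (0,3), (0,4), (0,5), (1,5), (1,6), (2,6), (2,7), (3,6), (3,7), (4,7)

α = atan 0.55 = 28.81°;  2α = 57.62°
n_0 = (+0.7567, +0.6537)
n_1 = (+0.0281, +0.9996)
n_2 = (-0.8307, +0.5567)
n_3 = (-0.9993, +0.0373)
n_4 = (-0.8903, -0.4554)
n_5 = (-0.1690, -0.9856)
n_6 = (+0.7667, -0.6420)
n_7 = (+0.9995, +0.0307)
  (0,1): δ = 132.43°  ·
  (0,2): δ = 74.65°  ·
  (0,3): δ = 42.96°  ✓
  (0,4): δ = 13.73°  ✓
  (0,5): δ = 39.45°  ✓
  (0,6): δ = 99.24°  ·
  (0,7): δ = 140.93°  ·
  (1,2): δ = 122.22°  ·
  (1,3): δ = 90.53°  ·
  (1,4): δ = 61.30°  ·
  (1,5): δ = 8.12°  ✓
  (1,6): δ = 51.67°  ✓
  (1,7): δ = 93.37°  ·
  (2,3): δ = 148.31°  ·
  (2,4): δ = 119.08°  ·
  (2,5): δ = 65.90°  ·
  (2,6): δ = 6.11°  ✓
  (2,7): δ = 35.59°  ✓
  (3,4): δ = 150.77°  ·
  (3,5): δ = 97.59°  ·
  (3,6): δ = 37.81°  ✓
  (3,7): δ = 3.89°  ✓
  (4,5): δ = 126.82°  ·
  (4,6): δ = 67.03°  ·
  (4,7): δ = 25.34°  ✓
  (5,6): δ = 120.22°  ·
  (5,7): δ = 78.52°  ·
  (6,7): δ = 138.30°  ·
antipodal pairs: 10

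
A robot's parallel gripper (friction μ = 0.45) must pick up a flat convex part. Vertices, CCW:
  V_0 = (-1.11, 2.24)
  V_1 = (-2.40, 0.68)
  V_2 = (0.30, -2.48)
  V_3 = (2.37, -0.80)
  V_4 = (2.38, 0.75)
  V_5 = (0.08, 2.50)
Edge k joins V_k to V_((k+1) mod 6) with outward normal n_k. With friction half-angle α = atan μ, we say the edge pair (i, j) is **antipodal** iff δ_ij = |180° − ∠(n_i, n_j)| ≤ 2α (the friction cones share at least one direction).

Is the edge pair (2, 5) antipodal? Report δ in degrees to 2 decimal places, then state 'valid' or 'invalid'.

δ = 26.74°, valid

α = atan 0.45 = 24.23°;  2α = 48.46°
edge 2: e_2 = (+2.07, +1.68);  n_2 = (+0.6302, -0.7765)
edge 5: e_5 = (-1.19, -0.26);  n_5 = (-0.2135, +0.9770)
∠(n_2, n_5) = 153.26°
δ = |180° − 153.26°| = 26.74°
26.74° ≤ 2α = 48.46°  →  valid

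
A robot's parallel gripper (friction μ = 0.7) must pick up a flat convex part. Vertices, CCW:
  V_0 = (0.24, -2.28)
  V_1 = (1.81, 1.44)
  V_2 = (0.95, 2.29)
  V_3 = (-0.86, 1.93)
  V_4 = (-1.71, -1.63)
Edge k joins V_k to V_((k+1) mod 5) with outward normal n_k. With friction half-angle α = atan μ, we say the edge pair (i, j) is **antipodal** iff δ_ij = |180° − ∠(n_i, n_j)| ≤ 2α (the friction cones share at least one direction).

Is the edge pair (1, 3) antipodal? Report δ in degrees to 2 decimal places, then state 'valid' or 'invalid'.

δ = 58.76°, valid

α = atan 0.7 = 34.99°;  2α = 69.98°
edge 1: e_1 = (-0.86, +0.85);  n_1 = (+0.7030, +0.7112)
edge 3: e_3 = (-0.85, -3.56);  n_3 = (-0.9727, +0.2322)
∠(n_1, n_3) = 121.24°
δ = |180° − 121.24°| = 58.76°
58.76° ≤ 2α = 69.98°  →  valid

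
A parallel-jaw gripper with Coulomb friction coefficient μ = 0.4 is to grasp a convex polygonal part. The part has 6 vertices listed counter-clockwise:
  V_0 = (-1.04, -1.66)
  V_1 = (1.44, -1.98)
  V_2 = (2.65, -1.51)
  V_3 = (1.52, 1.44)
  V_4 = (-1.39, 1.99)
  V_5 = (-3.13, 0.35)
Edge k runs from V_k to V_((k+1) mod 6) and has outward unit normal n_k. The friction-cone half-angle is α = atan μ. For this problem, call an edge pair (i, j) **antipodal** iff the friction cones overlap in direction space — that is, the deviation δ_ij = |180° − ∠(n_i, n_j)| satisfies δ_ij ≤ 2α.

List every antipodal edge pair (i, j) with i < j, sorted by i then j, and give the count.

count = 5; pairs: (0,3), (1,3), (1,4), (2,5), (3,5)

α = atan 0.4 = 21.80°;  2α = 43.60°
n_0 = (-0.1280, -0.9918)
n_1 = (+0.3621, -0.9321)
n_2 = (+0.9338, +0.3577)
n_3 = (+0.1857, +0.9826)
n_4 = (-0.6859, +0.7277)
n_5 = (-0.6932, -0.7208)
  (0,1): δ = 151.42°  ·
  (0,2): δ = 61.69°  ·
  (0,3): δ = 3.35°  ✓
  (0,4): δ = 50.66°  ·
  (0,5): δ = 143.47°  ·
  (1,2): δ = 90.27°  ·
  (1,3): δ = 31.93°  ✓
  (1,4): δ = 22.08°  ✓
  (1,5): δ = 114.89°  ·
  (2,3): δ = 121.66°  ·
  (2,4): δ = 67.65°  ·
  (2,5): δ = 25.16°  ✓
  (3,4): δ = 125.99°  ·
  (3,5): δ = 33.18°  ✓
  (4,5): δ = 87.19°  ·
antipodal pairs: 5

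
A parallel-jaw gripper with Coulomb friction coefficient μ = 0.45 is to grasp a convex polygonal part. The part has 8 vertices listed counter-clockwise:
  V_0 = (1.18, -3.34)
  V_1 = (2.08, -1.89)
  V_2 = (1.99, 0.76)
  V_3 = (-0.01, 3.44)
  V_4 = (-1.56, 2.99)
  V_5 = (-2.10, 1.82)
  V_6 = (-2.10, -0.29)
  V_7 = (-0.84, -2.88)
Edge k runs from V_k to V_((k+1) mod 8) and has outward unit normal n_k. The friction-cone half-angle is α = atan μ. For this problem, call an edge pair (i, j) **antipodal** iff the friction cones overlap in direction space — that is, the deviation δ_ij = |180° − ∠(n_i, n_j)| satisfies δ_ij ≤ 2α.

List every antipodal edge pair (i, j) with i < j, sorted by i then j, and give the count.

count = 10; pairs: (0,3), (0,4), (0,5), (1,4), (1,5), (1,6), (2,5), (2,6), (2,7), (3,7)

α = atan 0.45 = 24.23°;  2α = 48.46°
n_0 = (+0.8496, -0.5274)
n_1 = (+0.9994, +0.0339)
n_2 = (+0.8014, +0.5981)
n_3 = (-0.2788, +0.9603)
n_4 = (-0.9080, +0.4191)
n_5 = (-1.0000, -0.0000)
n_6 = (-0.8992, -0.4375)
n_7 = (-0.2220, -0.9750)
  (0,1): δ = 146.23°  ·
  (0,2): δ = 111.44°  ·
  (0,3): δ = 41.98°  ✓
  (0,4): δ = 7.05°  ✓
  (0,5): δ = 31.83°  ✓
  (0,6): δ = 57.77°  ·
  (0,7): δ = 109.00°  ·
  (1,2): δ = 145.21°  ·
  (1,3): δ = 75.76°  ·
  (1,4): δ = 26.72°  ✓
  (1,5): δ = 1.95°  ✓
  (1,6): δ = 24.00°  ✓
  (1,7): δ = 75.23°  ·
  (2,3): δ = 110.54°  ·
  (2,4): δ = 61.51°  ·
  (2,5): δ = 36.73°  ✓
  (2,6): δ = 10.79°  ✓
  (2,7): δ = 40.44°  ✓
  (3,4): δ = 130.96°  ·
  (3,5): δ = 106.19°  ·
  (3,6): δ = 80.25°  ·
  (3,7): δ = 29.02°  ✓
  (4,5): δ = 155.22°  ·
  (4,6): δ = 129.28°  ·
  (4,7): δ = 78.05°  ·
  (5,6): δ = 154.06°  ·
  (5,7): δ = 102.83°  ·
  (6,7): δ = 128.77°  ·
antipodal pairs: 10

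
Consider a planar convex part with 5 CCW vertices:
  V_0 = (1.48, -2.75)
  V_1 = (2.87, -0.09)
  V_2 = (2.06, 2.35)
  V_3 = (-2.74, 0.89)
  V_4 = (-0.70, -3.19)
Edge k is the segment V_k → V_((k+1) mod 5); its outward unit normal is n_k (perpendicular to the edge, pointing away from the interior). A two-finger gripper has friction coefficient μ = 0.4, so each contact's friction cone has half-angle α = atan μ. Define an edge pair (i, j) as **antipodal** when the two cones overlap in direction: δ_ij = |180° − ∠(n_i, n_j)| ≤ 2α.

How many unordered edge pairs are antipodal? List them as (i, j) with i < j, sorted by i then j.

count = 2; pairs: (1,3), (2,4)

α = atan 0.4 = 21.80°;  2α = 43.60°
n_0 = (+0.8863, -0.4631)
n_1 = (+0.9491, +0.3151)
n_2 = (-0.2910, +0.9567)
n_3 = (-0.8944, -0.4472)
n_4 = (+0.1978, -0.9802)
  (0,1): δ = 134.05°  ·
  (0,2): δ = 45.49°  ·
  (0,3): δ = 54.15°  ·
  (0,4): δ = 129.00°  ·
  (1,2): δ = 91.45°  ·
  (1,3): δ = 8.20°  ✓
  (1,4): δ = 83.05°  ·
  (2,3): δ = 80.35°  ·
  (2,4): δ = 5.51°  ✓
  (3,4): δ = 105.15°  ·
antipodal pairs: 2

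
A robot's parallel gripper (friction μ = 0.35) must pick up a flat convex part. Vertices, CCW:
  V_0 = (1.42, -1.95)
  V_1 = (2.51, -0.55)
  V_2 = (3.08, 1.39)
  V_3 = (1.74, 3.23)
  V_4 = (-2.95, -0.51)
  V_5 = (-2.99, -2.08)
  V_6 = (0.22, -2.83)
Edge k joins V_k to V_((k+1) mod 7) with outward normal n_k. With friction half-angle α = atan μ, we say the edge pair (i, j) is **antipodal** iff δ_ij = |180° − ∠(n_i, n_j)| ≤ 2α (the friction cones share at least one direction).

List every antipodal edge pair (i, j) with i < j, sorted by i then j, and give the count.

α = atan 0.35 = 19.29°;  2α = 38.58°
n_0 = (+0.7890, -0.6143)
n_1 = (+0.9594, -0.2819)
n_2 = (+0.8084, +0.5887)
n_3 = (-0.6235, +0.7818)
n_4 = (-0.9997, +0.0255)
n_5 = (-0.2275, -0.9738)
n_6 = (+0.5914, -0.8064)
  (0,1): δ = 158.47°  ·
  (0,2): δ = 106.03°  ·
  (0,3): δ = 13.53°  ✓
  (0,4): δ = 36.44°  ✓
  (0,5): δ = 114.75°  ·
  (0,6): δ = 164.16°  ·
  (1,2): δ = 127.56°  ·
  (1,3): δ = 35.06°  ✓
  (1,4): δ = 14.91°  ✓
  (1,5): δ = 93.22°  ·
  (1,6): δ = 142.63°  ·
  (2,3): δ = 87.49°  ·
  (2,4): δ = 37.52°  ✓
  (2,5): δ = 40.78°  ·
  (2,6): δ = 90.19°  ·
  (3,4): δ = 130.03°  ·
  (3,5): δ = 51.72°  ·
  (3,6): δ = 2.32°  ✓
  (4,5): δ = 101.69°  ·
  (4,6): δ = 52.29°  ·
  (5,6): δ = 130.60°  ·
antipodal pairs: 6

count = 6; pairs: (0,3), (0,4), (1,3), (1,4), (2,4), (3,6)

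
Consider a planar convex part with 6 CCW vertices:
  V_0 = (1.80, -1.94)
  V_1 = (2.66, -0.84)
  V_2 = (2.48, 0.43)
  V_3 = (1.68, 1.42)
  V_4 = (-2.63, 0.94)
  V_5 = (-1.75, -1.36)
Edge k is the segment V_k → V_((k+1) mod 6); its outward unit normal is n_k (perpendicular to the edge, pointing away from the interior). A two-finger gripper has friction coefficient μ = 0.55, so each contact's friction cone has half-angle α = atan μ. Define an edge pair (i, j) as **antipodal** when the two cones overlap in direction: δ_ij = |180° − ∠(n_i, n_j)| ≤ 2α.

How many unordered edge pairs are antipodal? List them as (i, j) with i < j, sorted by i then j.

α = atan 0.55 = 28.81°;  2α = 57.62°
n_0 = (+0.7878, -0.6159)
n_1 = (+0.9901, +0.1403)
n_2 = (+0.7778, +0.6285)
n_3 = (-0.1107, +0.9939)
n_4 = (-0.9340, -0.3573)
n_5 = (-0.1612, -0.9869)
  (0,1): δ = 133.91°  ·
  (0,2): δ = 103.04°  ·
  (0,3): δ = 45.63°  ✓
  (0,4): δ = 58.96°  ·
  (0,5): δ = 118.74°  ·
  (1,2): δ = 149.13°  ·
  (1,3): δ = 91.71°  ·
  (1,4): δ = 12.87°  ✓
  (1,5): δ = 72.65°  ·
  (2,3): δ = 122.59°  ·
  (2,4): δ = 18.00°  ✓
  (2,5): δ = 41.78°  ✓
  (3,4): δ = 75.42°  ·
  (3,5): δ = 15.63°  ✓
  (4,5): δ = 120.22°  ·
antipodal pairs: 5

count = 5; pairs: (0,3), (1,4), (2,4), (2,5), (3,5)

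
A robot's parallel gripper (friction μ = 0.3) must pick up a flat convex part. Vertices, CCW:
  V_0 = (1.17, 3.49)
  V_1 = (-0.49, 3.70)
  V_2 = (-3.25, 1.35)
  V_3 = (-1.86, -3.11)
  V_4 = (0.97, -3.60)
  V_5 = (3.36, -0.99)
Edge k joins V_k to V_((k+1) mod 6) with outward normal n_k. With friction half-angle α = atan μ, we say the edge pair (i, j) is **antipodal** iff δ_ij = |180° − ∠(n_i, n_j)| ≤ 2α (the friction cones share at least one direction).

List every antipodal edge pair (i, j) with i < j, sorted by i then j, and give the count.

α = atan 0.3 = 16.70°;  2α = 33.40°
n_0 = (+0.1255, +0.9921)
n_1 = (-0.6483, +0.7614)
n_2 = (-0.9547, -0.2975)
n_3 = (-0.1706, -0.9853)
n_4 = (+0.7375, -0.6753)
n_5 = (+0.8984, +0.4392)
  (0,1): δ = 132.38°  ·
  (0,2): δ = 65.48°  ·
  (0,3): δ = 2.61°  ✓
  (0,4): δ = 54.73°  ·
  (0,5): δ = 123.26°  ·
  (1,2): δ = 113.10°  ·
  (1,3): δ = 50.24°  ·
  (1,4): δ = 7.11°  ✓
  (1,5): δ = 75.64°  ·
  (2,3): δ = 117.13°  ·
  (2,4): δ = 59.79°  ·
  (2,5): δ = 8.74°  ✓
  (3,4): δ = 122.66°  ·
  (3,5): δ = 54.13°  ·
  (4,5): δ = 111.47°  ·
antipodal pairs: 3

count = 3; pairs: (0,3), (1,4), (2,5)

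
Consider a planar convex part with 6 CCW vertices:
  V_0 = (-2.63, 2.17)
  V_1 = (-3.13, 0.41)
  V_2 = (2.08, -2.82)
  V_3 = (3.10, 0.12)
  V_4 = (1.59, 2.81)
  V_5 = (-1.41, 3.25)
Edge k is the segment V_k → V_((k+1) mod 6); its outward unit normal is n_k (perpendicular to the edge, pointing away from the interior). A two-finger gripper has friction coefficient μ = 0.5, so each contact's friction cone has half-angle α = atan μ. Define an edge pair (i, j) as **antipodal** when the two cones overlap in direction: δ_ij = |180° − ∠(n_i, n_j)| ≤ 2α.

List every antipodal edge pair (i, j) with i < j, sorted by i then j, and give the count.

α = atan 0.5 = 26.57°;  2α = 53.13°
n_0 = (-0.9619, +0.2733)
n_1 = (-0.5269, -0.8499)
n_2 = (+0.9448, -0.3278)
n_3 = (+0.8720, +0.4895)
n_4 = (+0.1451, +0.9894)
n_5 = (-0.6628, +0.7488)
  (0,1): δ = 105.94°  ·
  (0,2): δ = 3.27°  ✓
  (0,3): δ = 45.17°  ✓
  (0,4): δ = 97.52°  ·
  (0,5): δ = 147.38°  ·
  (1,2): δ = 77.34°  ·
  (1,3): δ = 28.90°  ✓
  (1,4): δ = 23.45°  ✓
  (1,5): δ = 73.31°  ·
  (2,3): δ = 131.56°  ·
  (2,4): δ = 79.21°  ·
  (2,5): δ = 29.35°  ✓
  (3,4): δ = 127.65°  ·
  (3,5): δ = 77.79°  ·
  (4,5): δ = 130.14°  ·
antipodal pairs: 5

count = 5; pairs: (0,2), (0,3), (1,3), (1,4), (2,5)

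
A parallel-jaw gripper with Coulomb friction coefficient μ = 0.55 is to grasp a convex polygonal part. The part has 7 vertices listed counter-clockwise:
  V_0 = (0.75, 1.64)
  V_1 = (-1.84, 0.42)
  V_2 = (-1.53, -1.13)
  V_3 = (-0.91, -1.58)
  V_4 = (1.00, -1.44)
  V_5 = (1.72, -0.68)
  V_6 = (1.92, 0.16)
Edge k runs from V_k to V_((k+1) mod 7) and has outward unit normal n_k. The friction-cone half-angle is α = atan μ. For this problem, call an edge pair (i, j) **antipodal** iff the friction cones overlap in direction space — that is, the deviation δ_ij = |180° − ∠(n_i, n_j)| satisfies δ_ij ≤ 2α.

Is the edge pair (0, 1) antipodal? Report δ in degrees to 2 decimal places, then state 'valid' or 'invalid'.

α = atan 0.55 = 28.81°;  2α = 57.62°
edge 0: e_0 = (-2.59, -1.22);  n_0 = (-0.4261, +0.9047)
edge 1: e_1 = (+0.31, -1.55);  n_1 = (-0.9806, -0.1961)
∠(n_0, n_1) = 76.09°
δ = |180° − 76.09°| = 103.91°
103.91° > 2α = 57.62°  →  invalid

δ = 103.91°, invalid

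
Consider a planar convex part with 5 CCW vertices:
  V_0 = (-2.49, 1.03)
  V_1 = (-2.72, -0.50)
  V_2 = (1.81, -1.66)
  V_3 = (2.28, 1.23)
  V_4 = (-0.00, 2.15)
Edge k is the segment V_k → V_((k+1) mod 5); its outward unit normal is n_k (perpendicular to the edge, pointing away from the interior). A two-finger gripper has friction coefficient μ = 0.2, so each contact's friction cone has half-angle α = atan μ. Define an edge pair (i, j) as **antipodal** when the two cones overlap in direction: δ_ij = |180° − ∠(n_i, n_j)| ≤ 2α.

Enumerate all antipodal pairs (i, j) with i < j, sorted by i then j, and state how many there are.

count = 2; pairs: (0,2), (1,3)

α = atan 0.2 = 11.31°;  2α = 22.62°
n_0 = (-0.9889, +0.1487)
n_1 = (-0.2481, -0.9687)
n_2 = (+0.9870, -0.1605)
n_3 = (+0.3742, +0.9274)
n_4 = (-0.4102, +0.9120)
  (0,1): δ = 95.81°  ·
  (0,2): δ = 0.69°  ✓
  (0,3): δ = 76.57°  ·
  (0,4): δ = 122.77°  ·
  (1,2): δ = 84.87°  ·
  (1,3): δ = 7.61°  ✓
  (1,4): δ = 38.58°  ·
  (2,3): δ = 102.74°  ·
  (2,4): δ = 56.54°  ·
  (3,4): δ = 133.81°  ·
antipodal pairs: 2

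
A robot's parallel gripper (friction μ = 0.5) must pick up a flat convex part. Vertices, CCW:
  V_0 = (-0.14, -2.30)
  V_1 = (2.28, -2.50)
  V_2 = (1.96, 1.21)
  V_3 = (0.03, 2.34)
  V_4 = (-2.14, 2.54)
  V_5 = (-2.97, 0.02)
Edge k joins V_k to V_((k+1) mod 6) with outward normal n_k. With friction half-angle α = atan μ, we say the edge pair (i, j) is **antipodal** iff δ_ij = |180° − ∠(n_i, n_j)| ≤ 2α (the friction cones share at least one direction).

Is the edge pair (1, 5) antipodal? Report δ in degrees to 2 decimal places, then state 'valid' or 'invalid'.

α = atan 0.5 = 26.57°;  2α = 53.13°
edge 1: e_1 = (-0.32, +3.71);  n_1 = (+0.9963, +0.0859)
edge 5: e_5 = (+2.83, -2.32);  n_5 = (-0.6340, -0.7733)
∠(n_1, n_5) = 134.27°
δ = |180° − 134.27°| = 45.73°
45.73° ≤ 2α = 53.13°  →  valid

δ = 45.73°, valid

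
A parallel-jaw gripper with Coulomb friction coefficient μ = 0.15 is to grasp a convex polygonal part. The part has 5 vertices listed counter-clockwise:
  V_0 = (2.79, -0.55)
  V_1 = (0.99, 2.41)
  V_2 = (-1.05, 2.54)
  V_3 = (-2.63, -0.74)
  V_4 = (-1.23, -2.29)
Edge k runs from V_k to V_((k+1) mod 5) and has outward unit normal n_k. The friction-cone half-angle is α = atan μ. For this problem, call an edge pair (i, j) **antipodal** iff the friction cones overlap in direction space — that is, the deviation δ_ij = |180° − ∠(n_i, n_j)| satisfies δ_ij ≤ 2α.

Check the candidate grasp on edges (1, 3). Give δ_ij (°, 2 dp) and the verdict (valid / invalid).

α = atan 0.15 = 8.53°;  2α = 17.06°
edge 1: e_1 = (-2.04, +0.13);  n_1 = (+0.0636, +0.9980)
edge 3: e_3 = (+1.40, -1.55);  n_3 = (-0.7421, -0.6703)
∠(n_1, n_3) = 135.74°
δ = |180° − 135.74°| = 44.26°
44.26° > 2α = 17.06°  →  invalid

δ = 44.26°, invalid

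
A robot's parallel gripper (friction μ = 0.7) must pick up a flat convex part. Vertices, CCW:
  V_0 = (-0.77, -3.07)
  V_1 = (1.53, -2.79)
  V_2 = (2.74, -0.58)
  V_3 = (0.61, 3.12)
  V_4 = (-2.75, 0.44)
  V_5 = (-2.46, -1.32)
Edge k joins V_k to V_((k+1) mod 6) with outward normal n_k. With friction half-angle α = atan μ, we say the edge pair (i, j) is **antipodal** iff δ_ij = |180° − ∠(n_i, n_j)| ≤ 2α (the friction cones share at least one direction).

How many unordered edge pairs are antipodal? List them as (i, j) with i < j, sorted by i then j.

α = atan 0.7 = 34.99°;  2α = 69.98°
n_0 = (+0.1208, -0.9927)
n_1 = (+0.8771, -0.4802)
n_2 = (+0.8667, +0.4989)
n_3 = (-0.6236, +0.7818)
n_4 = (-0.9867, -0.1626)
n_5 = (-0.7193, -0.6947)
  (0,1): δ = 125.64°  ·
  (0,2): δ = 67.01°  ✓
  (0,3): δ = 31.64°  ✓
  (0,4): δ = 92.42°  ·
  (0,5): δ = 127.06°  ·
  (1,2): δ = 121.37°  ·
  (1,3): δ = 22.72°  ✓
  (1,4): δ = 38.06°  ✓
  (1,5): δ = 72.70°  ·
  (2,3): δ = 81.35°  ·
  (2,4): δ = 20.57°  ✓
  (2,5): δ = 14.07°  ✓
  (3,4): δ = 119.22°  ·
  (3,5): δ = 84.58°  ·
  (4,5): δ = 145.36°  ·
antipodal pairs: 6

count = 6; pairs: (0,2), (0,3), (1,3), (1,4), (2,4), (2,5)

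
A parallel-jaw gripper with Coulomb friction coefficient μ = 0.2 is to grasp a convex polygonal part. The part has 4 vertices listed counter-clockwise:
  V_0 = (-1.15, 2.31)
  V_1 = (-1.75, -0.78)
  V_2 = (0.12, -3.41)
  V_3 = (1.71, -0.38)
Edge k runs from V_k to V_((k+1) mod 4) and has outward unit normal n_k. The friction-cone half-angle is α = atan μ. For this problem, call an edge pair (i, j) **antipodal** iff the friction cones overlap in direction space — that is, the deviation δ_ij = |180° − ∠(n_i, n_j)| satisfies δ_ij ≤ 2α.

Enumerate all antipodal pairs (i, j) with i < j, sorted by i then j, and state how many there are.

count = 2; pairs: (0,2), (1,3)

α = atan 0.2 = 11.31°;  2α = 22.62°
n_0 = (-0.9817, +0.1906)
n_1 = (-0.8150, -0.5795)
n_2 = (+0.8855, -0.4647)
n_3 = (+0.6851, +0.7284)
  (0,1): δ = 133.60°  ·
  (0,2): δ = 16.70°  ✓
  (0,3): δ = 57.74°  ·
  (1,2): δ = 63.10°  ·
  (1,3): δ = 11.34°  ✓
  (2,3): δ = 105.56°  ·
antipodal pairs: 2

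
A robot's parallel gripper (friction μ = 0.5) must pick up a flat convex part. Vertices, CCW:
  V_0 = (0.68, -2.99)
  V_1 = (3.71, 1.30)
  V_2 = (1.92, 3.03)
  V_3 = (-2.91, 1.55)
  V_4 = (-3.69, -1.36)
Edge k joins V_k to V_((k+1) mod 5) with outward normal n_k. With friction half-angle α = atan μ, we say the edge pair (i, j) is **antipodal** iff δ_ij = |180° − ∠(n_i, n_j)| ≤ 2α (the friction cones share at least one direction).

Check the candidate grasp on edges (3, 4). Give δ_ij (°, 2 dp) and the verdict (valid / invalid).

δ = 95.45°, invalid

α = atan 0.5 = 26.57°;  2α = 53.13°
edge 3: e_3 = (-0.78, -2.91);  n_3 = (-0.9659, +0.2589)
edge 4: e_4 = (+4.37, -1.63);  n_4 = (-0.3495, -0.9369)
∠(n_3, n_4) = 84.55°
δ = |180° − 84.55°| = 95.45°
95.45° > 2α = 53.13°  →  invalid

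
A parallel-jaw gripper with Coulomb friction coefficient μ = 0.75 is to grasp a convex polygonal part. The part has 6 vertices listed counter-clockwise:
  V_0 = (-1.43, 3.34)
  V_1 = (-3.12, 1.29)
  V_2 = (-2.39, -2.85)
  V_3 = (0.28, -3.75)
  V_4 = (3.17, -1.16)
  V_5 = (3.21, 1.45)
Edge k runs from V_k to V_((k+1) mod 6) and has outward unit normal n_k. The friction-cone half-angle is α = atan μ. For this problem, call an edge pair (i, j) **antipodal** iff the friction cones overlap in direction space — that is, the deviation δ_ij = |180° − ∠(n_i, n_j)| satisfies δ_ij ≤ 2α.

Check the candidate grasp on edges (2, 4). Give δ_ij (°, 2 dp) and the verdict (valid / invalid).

α = atan 0.75 = 36.87°;  2α = 73.74°
edge 2: e_2 = (+2.67, -0.90);  n_2 = (-0.3194, -0.9476)
edge 4: e_4 = (+0.04, +2.61);  n_4 = (+0.9999, -0.0153)
∠(n_2, n_4) = 107.75°
δ = |180° − 107.75°| = 72.25°
72.25° ≤ 2α = 73.74°  →  valid

δ = 72.25°, valid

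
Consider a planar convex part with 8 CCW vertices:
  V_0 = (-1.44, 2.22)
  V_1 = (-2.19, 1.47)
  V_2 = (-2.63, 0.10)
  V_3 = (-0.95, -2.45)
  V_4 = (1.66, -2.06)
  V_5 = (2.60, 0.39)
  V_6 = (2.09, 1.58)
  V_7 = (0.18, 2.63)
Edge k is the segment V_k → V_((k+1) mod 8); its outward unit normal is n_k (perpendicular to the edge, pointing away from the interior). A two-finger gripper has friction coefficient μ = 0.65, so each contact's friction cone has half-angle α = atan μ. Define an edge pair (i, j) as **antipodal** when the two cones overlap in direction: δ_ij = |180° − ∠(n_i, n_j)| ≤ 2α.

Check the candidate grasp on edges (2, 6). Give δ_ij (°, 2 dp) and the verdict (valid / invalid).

δ = 27.82°, valid

α = atan 0.65 = 33.02°;  2α = 66.05°
edge 2: e_2 = (+1.68, -2.55);  n_2 = (-0.8351, -0.5502)
edge 6: e_6 = (-1.91, +1.05);  n_6 = (+0.4817, +0.8763)
∠(n_2, n_6) = 152.18°
δ = |180° − 152.18°| = 27.82°
27.82° ≤ 2α = 66.05°  →  valid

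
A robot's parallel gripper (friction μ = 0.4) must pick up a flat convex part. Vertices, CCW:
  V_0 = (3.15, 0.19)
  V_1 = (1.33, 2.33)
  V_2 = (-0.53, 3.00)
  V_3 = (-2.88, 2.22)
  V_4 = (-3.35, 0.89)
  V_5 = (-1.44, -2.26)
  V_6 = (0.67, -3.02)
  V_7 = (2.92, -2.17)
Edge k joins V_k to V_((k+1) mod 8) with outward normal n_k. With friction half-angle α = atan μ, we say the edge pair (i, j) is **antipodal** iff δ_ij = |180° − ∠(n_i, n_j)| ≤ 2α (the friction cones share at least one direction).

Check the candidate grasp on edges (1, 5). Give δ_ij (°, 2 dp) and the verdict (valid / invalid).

δ = 0.00°, valid

α = atan 0.4 = 21.80°;  2α = 43.60°
edge 1: e_1 = (-1.86, +0.67);  n_1 = (+0.3389, +0.9408)
edge 5: e_5 = (+2.11, -0.76);  n_5 = (-0.3389, -0.9408)
∠(n_1, n_5) = 180.00°
δ = |180° − 180.00°| = 0.00°
0.00° ≤ 2α = 43.60°  →  valid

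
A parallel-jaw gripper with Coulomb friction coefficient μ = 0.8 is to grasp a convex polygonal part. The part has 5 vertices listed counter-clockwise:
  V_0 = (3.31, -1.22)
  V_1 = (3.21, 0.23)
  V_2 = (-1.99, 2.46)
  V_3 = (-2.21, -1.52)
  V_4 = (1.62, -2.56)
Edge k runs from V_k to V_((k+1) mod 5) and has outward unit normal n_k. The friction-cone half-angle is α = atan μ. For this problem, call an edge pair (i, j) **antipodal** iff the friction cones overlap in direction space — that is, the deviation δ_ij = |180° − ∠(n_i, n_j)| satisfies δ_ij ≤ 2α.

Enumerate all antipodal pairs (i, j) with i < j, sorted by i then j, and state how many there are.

count = 6; pairs: (0,2), (0,3), (1,2), (1,3), (1,4), (2,4)

α = atan 0.8 = 38.66°;  2α = 77.32°
n_0 = (+0.9976, +0.0688)
n_1 = (+0.3941, +0.9191)
n_2 = (-0.9985, +0.0552)
n_3 = (-0.2621, -0.9651)
n_4 = (+0.6213, -0.7836)
  (0,1): δ = 117.16°  ·
  (0,2): δ = 7.11°  ✓
  (0,3): δ = 70.86°  ✓
  (0,4): δ = 124.47°  ·
  (1,2): δ = 69.95°  ✓
  (1,3): δ = 8.02°  ✓
  (1,4): δ = 61.62°  ✓
  (2,3): δ = 102.03°  ·
  (2,4): δ = 48.43°  ✓
  (3,4): δ = 126.40°  ·
antipodal pairs: 6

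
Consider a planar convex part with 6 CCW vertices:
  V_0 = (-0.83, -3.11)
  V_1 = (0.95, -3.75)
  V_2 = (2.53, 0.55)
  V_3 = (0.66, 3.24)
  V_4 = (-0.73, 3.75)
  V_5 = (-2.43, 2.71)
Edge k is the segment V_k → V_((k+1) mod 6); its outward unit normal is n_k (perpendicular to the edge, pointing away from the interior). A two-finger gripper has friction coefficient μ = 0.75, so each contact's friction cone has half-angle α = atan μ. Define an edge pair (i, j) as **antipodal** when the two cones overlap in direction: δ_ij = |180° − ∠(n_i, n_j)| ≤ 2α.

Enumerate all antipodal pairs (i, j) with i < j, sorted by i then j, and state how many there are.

α = atan 0.75 = 36.87°;  2α = 73.74°
n_0 = (-0.3383, -0.9410)
n_1 = (+0.9386, -0.3449)
n_2 = (+0.8211, +0.5708)
n_3 = (+0.3445, +0.9388)
n_4 = (-0.5219, +0.8530)
n_5 = (-0.9642, -0.2651)
  (0,1): δ = 90.40°  ·
  (0,2): δ = 35.42°  ✓
  (0,3): δ = 0.37°  ✓
  (0,4): δ = 51.23°  ✓
  (0,5): δ = 125.15°  ·
  (1,2): δ = 125.02°  ·
  (1,3): δ = 89.97°  ·
  (1,4): δ = 38.37°  ✓
  (1,5): δ = 35.55°  ✓
  (2,3): δ = 144.95°  ·
  (2,4): δ = 93.35°  ·
  (2,5): δ = 19.43°  ✓
  (3,4): δ = 128.39°  ·
  (3,5): δ = 54.48°  ✓
  (4,5): δ = 106.09°  ·
antipodal pairs: 7

count = 7; pairs: (0,2), (0,3), (0,4), (1,4), (1,5), (2,5), (3,5)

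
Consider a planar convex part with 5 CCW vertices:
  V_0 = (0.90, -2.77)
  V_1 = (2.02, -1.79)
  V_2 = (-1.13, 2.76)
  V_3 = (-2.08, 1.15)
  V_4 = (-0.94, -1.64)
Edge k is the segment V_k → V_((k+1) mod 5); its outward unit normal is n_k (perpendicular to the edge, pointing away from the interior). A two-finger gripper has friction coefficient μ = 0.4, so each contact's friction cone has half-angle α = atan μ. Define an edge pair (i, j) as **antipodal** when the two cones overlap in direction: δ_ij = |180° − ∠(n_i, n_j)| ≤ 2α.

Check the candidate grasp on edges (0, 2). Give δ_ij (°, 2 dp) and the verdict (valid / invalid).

δ = 18.27°, valid

α = atan 0.4 = 21.80°;  2α = 43.60°
edge 0: e_0 = (+1.12, +0.98);  n_0 = (+0.6585, -0.7526)
edge 2: e_2 = (-0.95, -1.61);  n_2 = (-0.8612, +0.5082)
∠(n_0, n_2) = 161.73°
δ = |180° − 161.73°| = 18.27°
18.27° ≤ 2α = 43.60°  →  valid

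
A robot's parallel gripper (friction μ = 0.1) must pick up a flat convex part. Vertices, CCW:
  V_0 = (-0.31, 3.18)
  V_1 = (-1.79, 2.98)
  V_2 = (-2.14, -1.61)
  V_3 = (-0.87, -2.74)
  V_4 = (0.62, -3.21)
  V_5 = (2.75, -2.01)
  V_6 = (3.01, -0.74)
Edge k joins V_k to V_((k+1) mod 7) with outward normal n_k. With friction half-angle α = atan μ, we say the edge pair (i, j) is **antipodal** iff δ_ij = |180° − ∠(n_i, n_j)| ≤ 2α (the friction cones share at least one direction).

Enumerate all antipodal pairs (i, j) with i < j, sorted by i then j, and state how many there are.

α = atan 0.1 = 5.71°;  2α = 11.42°
n_0 = (-0.1339, +0.9910)
n_1 = (-0.9971, +0.0760)
n_2 = (-0.6647, -0.7471)
n_3 = (-0.3008, -0.9537)
n_4 = (+0.4908, -0.8712)
n_5 = (+0.9797, -0.2006)
n_6 = (+0.7631, +0.6463)
  (0,1): δ = 102.06°  ·
  (0,2): δ = 49.36°  ·
  (0,3): δ = 25.20°  ·
  (0,4): δ = 21.70°  ·
  (0,5): δ = 70.73°  ·
  (0,6): δ = 122.57°  ·
  (1,2): δ = 127.30°  ·
  (1,3): δ = 103.15°  ·
  (1,4): δ = 56.24°  ·
  (1,5): δ = 7.21°  ✓
  (1,6): δ = 44.62°  ·
  (2,3): δ = 155.85°  ·
  (2,4): δ = 108.94°  ·
  (2,5): δ = 59.91°  ·
  (2,6): δ = 8.08°  ✓
  (3,4): δ = 133.10°  ·
  (3,5): δ = 84.06°  ·
  (3,6): δ = 32.23°  ·
  (4,5): δ = 130.97°  ·
  (4,6): δ = 79.13°  ·
  (5,6): δ = 128.17°  ·
antipodal pairs: 2

count = 2; pairs: (1,5), (2,6)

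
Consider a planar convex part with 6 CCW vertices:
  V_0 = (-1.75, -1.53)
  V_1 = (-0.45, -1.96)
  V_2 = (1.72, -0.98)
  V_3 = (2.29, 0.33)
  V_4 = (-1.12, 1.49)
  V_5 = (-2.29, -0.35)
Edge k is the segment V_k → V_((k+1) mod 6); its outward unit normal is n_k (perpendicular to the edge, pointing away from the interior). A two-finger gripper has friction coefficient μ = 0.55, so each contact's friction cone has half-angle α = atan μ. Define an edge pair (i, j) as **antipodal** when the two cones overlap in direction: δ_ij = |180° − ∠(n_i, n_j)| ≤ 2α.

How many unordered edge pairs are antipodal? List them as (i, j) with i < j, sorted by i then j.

count = 6; pairs: (0,3), (1,3), (1,4), (2,4), (2,5), (3,5)

α = atan 0.55 = 28.81°;  2α = 57.62°
n_0 = (-0.3140, -0.9494)
n_1 = (+0.4116, -0.9114)
n_2 = (+0.9170, -0.3990)
n_3 = (+0.3221, +0.9467)
n_4 = (-0.8439, +0.5366)
n_5 = (-0.9093, -0.4161)
  (0,1): δ = 137.39°  ·
  (0,2): δ = 95.21°  ·
  (0,3): δ = 0.48°  ✓
  (0,4): δ = 75.85°  ·
  (0,5): δ = 132.89°  ·
  (1,2): δ = 137.82°  ·
  (1,3): δ = 43.09°  ✓
  (1,4): δ = 33.24°  ✓
  (1,5): δ = 90.29°  ·
  (2,3): δ = 85.27°  ·
  (2,4): δ = 8.94°  ✓
  (2,5): δ = 48.10°  ✓
  (3,4): δ = 103.66°  ·
  (3,5): δ = 46.62°  ✓
  (4,5): δ = 122.96°  ·
antipodal pairs: 6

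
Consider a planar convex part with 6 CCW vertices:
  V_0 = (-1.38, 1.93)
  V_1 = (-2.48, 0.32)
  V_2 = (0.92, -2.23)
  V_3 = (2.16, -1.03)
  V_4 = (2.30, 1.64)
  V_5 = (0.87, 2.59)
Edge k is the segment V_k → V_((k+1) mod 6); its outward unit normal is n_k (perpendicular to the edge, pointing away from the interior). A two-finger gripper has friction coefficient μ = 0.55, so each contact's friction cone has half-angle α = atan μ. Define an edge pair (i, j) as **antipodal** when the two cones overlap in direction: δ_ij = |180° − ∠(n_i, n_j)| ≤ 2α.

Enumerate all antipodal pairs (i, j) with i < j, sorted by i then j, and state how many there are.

α = atan 0.55 = 28.81°;  2α = 57.62°
n_0 = (-0.8257, +0.5641)
n_1 = (-0.6000, -0.8000)
n_2 = (+0.6954, -0.7186)
n_3 = (+0.9986, -0.0524)
n_4 = (+0.5534, +0.8329)
n_5 = (-0.2815, +0.9596)
  (0,1): δ = 92.53°  ·
  (0,2): δ = 11.60°  ✓
  (0,3): δ = 31.34°  ✓
  (0,4): δ = 90.74°  ·
  (0,5): δ = 140.69°  ·
  (1,2): δ = 99.07°  ·
  (1,3): δ = 56.13°  ✓
  (1,4): δ = 3.27°  ✓
  (1,5): δ = 53.22°  ✓
  (2,3): δ = 137.06°  ·
  (2,4): δ = 77.66°  ·
  (2,5): δ = 27.71°  ✓
  (3,4): δ = 120.60°  ·
  (3,5): δ = 70.65°  ·
  (4,5): δ = 130.05°  ·
antipodal pairs: 6

count = 6; pairs: (0,2), (0,3), (1,3), (1,4), (1,5), (2,5)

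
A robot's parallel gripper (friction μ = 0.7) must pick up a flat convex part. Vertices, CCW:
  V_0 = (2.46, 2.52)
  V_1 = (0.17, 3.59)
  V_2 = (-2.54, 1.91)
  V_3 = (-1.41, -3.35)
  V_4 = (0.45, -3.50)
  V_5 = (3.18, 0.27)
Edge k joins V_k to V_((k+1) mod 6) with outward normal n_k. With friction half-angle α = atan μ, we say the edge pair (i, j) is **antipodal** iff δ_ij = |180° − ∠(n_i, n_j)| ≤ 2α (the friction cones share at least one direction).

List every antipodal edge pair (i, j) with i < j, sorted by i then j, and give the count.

count = 7; pairs: (0,2), (0,3), (1,3), (1,4), (2,4), (2,5), (3,5)

α = atan 0.7 = 34.99°;  2α = 69.98°
n_0 = (+0.4233, +0.9060)
n_1 = (-0.5269, +0.8499)
n_2 = (-0.9777, -0.2100)
n_3 = (-0.0804, -0.9968)
n_4 = (+0.8099, -0.5865)
n_5 = (+0.9524, +0.3048)
  (0,1): δ = 123.16°  ·
  (0,2): δ = 52.83°  ✓
  (0,3): δ = 20.43°  ✓
  (0,4): δ = 79.13°  ·
  (0,5): δ = 132.79°  ·
  (1,2): δ = 109.67°  ·
  (1,3): δ = 36.41°  ✓
  (1,4): δ = 22.29°  ✓
  (1,5): δ = 75.95°  ·
  (2,3): δ = 106.74°  ·
  (2,4): δ = 48.03°  ✓
  (2,5): δ = 5.62°  ✓
  (3,4): δ = 121.30°  ·
  (3,5): δ = 67.64°  ✓
  (4,5): δ = 126.35°  ·
antipodal pairs: 7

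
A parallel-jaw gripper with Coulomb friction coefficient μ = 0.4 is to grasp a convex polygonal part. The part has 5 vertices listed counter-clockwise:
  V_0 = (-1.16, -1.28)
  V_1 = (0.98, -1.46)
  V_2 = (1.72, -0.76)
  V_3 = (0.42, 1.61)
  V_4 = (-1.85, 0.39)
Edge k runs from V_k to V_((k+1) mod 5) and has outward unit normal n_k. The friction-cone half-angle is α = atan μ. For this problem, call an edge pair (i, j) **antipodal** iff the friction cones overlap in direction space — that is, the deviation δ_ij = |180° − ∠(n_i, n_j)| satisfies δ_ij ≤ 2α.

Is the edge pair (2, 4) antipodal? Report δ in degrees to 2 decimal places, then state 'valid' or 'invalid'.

δ = 6.30°, valid

α = atan 0.4 = 21.80°;  2α = 43.60°
edge 2: e_2 = (-1.30, +2.37);  n_2 = (+0.8768, +0.4809)
edge 4: e_4 = (+0.69, -1.67);  n_4 = (-0.9242, -0.3819)
∠(n_2, n_4) = 173.70°
δ = |180° − 173.70°| = 6.30°
6.30° ≤ 2α = 43.60°  →  valid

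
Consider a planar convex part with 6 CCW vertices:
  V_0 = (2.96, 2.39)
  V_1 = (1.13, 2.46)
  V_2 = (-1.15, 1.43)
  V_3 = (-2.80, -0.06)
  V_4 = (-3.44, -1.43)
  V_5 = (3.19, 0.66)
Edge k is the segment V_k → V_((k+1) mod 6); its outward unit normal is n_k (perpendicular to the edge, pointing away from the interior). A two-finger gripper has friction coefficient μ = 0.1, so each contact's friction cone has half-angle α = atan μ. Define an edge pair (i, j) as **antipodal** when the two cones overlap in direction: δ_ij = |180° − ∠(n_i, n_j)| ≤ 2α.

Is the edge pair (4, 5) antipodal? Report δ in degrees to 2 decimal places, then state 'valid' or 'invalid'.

δ = 99.92°, invalid

α = atan 0.1 = 5.71°;  2α = 11.42°
edge 4: e_4 = (+6.63, +2.09);  n_4 = (+0.3006, -0.9537)
edge 5: e_5 = (-0.23, +1.73);  n_5 = (+0.9913, +0.1318)
∠(n_4, n_5) = 80.08°
δ = |180° − 80.08°| = 99.92°
99.92° > 2α = 11.42°  →  invalid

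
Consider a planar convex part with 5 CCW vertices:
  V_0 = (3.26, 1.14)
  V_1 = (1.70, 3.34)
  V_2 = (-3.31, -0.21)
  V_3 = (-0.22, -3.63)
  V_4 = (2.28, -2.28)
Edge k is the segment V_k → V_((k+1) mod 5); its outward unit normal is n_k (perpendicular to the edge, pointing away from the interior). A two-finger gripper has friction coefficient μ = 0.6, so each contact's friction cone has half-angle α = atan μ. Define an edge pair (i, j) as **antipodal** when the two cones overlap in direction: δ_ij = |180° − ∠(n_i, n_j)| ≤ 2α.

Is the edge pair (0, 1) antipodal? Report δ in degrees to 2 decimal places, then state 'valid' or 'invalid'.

α = atan 0.6 = 30.96°;  2α = 61.93°
edge 0: e_0 = (-1.56, +2.20);  n_0 = (+0.8157, +0.5784)
edge 1: e_1 = (-5.01, -3.55);  n_1 = (-0.5782, +0.8159)
∠(n_0, n_1) = 89.98°
δ = |180° − 89.98°| = 90.02°
90.02° > 2α = 61.93°  →  invalid

δ = 90.02°, invalid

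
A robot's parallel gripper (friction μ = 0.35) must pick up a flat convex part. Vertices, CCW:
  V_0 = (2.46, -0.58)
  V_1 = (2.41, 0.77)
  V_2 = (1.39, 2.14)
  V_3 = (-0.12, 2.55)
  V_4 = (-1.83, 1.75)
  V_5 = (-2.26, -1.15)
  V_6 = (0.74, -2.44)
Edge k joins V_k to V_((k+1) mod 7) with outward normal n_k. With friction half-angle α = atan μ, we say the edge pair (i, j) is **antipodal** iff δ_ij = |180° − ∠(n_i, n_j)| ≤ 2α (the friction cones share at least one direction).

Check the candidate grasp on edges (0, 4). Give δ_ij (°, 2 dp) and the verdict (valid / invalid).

α = atan 0.35 = 19.29°;  2α = 38.58°
edge 0: e_0 = (-0.05, +1.35);  n_0 = (+0.9993, +0.0370)
edge 4: e_4 = (-0.43, -2.90);  n_4 = (-0.9892, +0.1467)
∠(n_0, n_4) = 169.44°
δ = |180° − 169.44°| = 10.56°
10.56° ≤ 2α = 38.58°  →  valid

δ = 10.56°, valid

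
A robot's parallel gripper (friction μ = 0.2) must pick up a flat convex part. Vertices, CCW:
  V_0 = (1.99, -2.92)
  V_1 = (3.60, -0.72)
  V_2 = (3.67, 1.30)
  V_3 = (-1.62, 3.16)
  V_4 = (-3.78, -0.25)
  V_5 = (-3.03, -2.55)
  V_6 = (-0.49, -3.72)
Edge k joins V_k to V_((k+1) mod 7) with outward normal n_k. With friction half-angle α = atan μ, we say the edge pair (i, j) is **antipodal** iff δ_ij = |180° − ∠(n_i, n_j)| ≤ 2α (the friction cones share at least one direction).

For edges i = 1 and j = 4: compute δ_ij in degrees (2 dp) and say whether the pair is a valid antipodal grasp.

α = atan 0.2 = 11.31°;  2α = 22.62°
edge 1: e_1 = (+0.07, +2.02);  n_1 = (+0.9994, -0.0346)
edge 4: e_4 = (+0.75, -2.30);  n_4 = (-0.9507, -0.3100)
∠(n_1, n_4) = 159.95°
δ = |180° − 159.95°| = 20.05°
20.05° ≤ 2α = 22.62°  →  valid

δ = 20.05°, valid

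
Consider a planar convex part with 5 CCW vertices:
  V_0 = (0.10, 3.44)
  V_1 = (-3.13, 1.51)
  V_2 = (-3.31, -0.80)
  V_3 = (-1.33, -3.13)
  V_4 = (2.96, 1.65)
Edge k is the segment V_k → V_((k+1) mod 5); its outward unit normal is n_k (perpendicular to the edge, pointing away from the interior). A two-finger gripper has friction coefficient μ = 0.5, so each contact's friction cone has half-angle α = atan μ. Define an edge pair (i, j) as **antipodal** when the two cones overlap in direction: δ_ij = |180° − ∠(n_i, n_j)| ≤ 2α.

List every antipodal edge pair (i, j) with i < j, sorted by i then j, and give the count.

count = 3; pairs: (0,3), (1,3), (2,4)

α = atan 0.5 = 26.57°;  2α = 53.13°
n_0 = (-0.5129, +0.8584)
n_1 = (-0.9970, +0.0777)
n_2 = (-0.7620, -0.6476)
n_3 = (+0.7442, -0.6679)
n_4 = (+0.5305, +0.8477)
  (0,1): δ = 125.31°  ·
  (0,2): δ = 80.50°  ·
  (0,3): δ = 17.23°  ✓
  (0,4): δ = 117.10°  ·
  (1,2): δ = 135.19°  ·
  (1,3): δ = 37.45°  ✓
  (1,4): δ = 62.41°  ·
  (2,3): δ = 82.27°  ·
  (2,4): δ = 17.60°  ✓
  (3,4): δ = 80.13°  ·
antipodal pairs: 3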